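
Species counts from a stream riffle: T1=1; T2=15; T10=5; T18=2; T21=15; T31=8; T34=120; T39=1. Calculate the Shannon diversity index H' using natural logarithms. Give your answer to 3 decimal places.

1.035

Total N = 1+15+5+2+15+8+120+1 = 167, so the proportions are 0.00599, 0.08982, 0.02994, 0.01198, 0.08982, 0.0479, 0.71856, 0.00599 (working shown to 5 dp, full precision carried).
Each pᵢ ln pᵢ term: 0.00599×(-5.11799)=-0.03065, 0.08982×(-2.40994)=-0.21646, 0.02994×(-3.50856)=-0.10505, 0.01198×(-4.42485)=-0.05299, 0.08982×(-2.40994)=-0.21646, 0.0479×(-3.03855)=-0.14556, 0.71856×(-0.33050)=-0.23749, 0.00599×(-5.11799)=-0.03065.
Sum = -1.03530, so H' = 1.035.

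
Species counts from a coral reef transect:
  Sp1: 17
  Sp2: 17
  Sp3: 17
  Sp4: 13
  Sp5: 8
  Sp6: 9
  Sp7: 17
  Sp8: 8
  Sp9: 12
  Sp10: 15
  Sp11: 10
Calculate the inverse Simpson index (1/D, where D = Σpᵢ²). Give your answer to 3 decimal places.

10.209

Total N = 17+17+17+13+8+9+17+8+12+15+10 = 143, so the proportions are 0.11888112, 0.11888112, 0.11888112, 0.09090909, 0.05594406, 0.06293706, 0.11888112, 0.05594406, 0.08391608, 0.1048951, 0.06993007 (working shown to 8 dp, full precision carried).
D = 0.11888112² + 0.11888112² + 0.11888112² + 0.09090909² + 0.05594406² + 0.06293706² + 0.11888112² + 0.05594406² + 0.08391608² + 0.1048951² + 0.06993007² = 0.01413272 + 0.01413272 + 0.01413272 + 0.00826446 + 0.00312974 + 0.00396107 + 0.01413272 + 0.00312974 + 0.00704191 + 0.01100298 + 0.00489021 = 0.09795100.
So 1/D = 10.20919, i.e. 10.209 to 3 decimal places.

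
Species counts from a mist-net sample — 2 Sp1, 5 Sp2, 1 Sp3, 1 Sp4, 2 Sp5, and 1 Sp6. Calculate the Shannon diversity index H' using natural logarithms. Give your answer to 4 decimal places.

Total N = 2+5+1+1+2+1 = 12, so the proportions are 0.166667, 0.416667, 0.083333, 0.083333, 0.166667, 0.083333 (working shown to 6 dp, full precision carried).
Each pᵢ ln pᵢ term: 0.166667×(-1.791759)=-0.298627, 0.416667×(-0.875469)=-0.364779, 0.083333×(-2.484907)=-0.207076, 0.083333×(-2.484907)=-0.207076, 0.166667×(-1.791759)=-0.298627, 0.083333×(-2.484907)=-0.207076.
Sum = -1.583258, so H' = 1.5833.

1.5833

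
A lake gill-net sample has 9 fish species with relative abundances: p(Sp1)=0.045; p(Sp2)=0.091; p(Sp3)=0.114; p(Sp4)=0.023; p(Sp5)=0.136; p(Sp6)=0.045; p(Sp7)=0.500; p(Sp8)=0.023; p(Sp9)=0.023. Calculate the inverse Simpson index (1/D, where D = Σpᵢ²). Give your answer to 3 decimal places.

D = 0.045² + 0.091² + 0.114² + 0.023² + 0.136² + 0.045² + 0.5² + 0.023² + 0.023² = 0.0020250 + 0.0082810 + 0.0129960 + 0.0005290 + 0.0184960 + 0.0020250 + 0.2500000 + 0.0005290 + 0.0005290 = 0.2954100 (working shown to 7 dp, full precision carried).
So 1/D = 3.38513, i.e. 3.385 to 3 decimal places.

3.385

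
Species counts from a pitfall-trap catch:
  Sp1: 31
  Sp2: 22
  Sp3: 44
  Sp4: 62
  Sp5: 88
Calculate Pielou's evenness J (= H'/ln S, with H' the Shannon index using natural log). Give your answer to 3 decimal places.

0.931

Total N = 31+22+44+62+88 = 247, so the proportions are 0.12551, 0.08907, 0.17814, 0.25101, 0.35628 (working shown to 5 dp, full precision carried).
H' = −Σ pᵢ ln pᵢ = −((-0.26048) + (-0.21540) + (-0.30732) + (-0.34696) + (-0.36769)) = 1.49785.
With S = 5 species, ln S = 1.60944, so J = 1.49785/1.60944 = 0.93067, i.e. 0.931 to 3 decimal places.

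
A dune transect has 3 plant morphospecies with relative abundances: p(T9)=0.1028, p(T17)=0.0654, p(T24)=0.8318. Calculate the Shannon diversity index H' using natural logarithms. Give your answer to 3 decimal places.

0.565

Each pᵢ ln pᵢ term (working shown to 5 dp, full precision carried): 0.1028×(-2.27497)=-0.23387, 0.0654×(-2.72723)=-0.17836, 0.8318×(-0.18416)=-0.15319.
Sum = -0.56541, so H' = 0.565.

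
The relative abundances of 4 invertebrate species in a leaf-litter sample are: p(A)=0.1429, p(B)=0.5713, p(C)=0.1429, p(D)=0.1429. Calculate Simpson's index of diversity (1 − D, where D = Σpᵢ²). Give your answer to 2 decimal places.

0.61

D = 0.1429² + 0.5713² + 0.1429² + 0.1429² = 0.0204 + 0.3264 + 0.0204 + 0.0204 = 0.3876 (working shown to 4 dp, full precision carried).
So 1 − D = 0.6124, i.e. 0.61 to 2 decimal places.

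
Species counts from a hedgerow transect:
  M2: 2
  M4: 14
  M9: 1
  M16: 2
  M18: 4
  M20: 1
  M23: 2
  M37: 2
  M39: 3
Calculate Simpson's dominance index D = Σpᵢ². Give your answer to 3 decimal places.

Total N = 2+14+1+2+4+1+2+2+3 = 31, so the proportions are 0.06452, 0.45161, 0.03226, 0.06452, 0.12903, 0.03226, 0.06452, 0.06452, 0.09677 (working shown to 5 dp, full precision carried).
D = 0.06452² + 0.45161² + 0.03226² + 0.06452² + 0.12903² + 0.03226² + 0.06452² + 0.06452² + 0.09677² = 0.00416 + 0.20395 + 0.00104 + 0.00416 + 0.01665 + 0.00104 + 0.00416 + 0.00416 + 0.00937 = 0.24870.
To 3 decimal places, D = 0.249.

0.249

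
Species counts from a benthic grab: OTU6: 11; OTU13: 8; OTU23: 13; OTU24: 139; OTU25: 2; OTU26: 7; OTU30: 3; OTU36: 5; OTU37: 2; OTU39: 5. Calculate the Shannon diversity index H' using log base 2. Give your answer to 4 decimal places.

1.7031

Total N = 11+8+13+139+2+7+3+5+2+5 = 195, so the proportions are 0.05641, 0.041026, 0.066667, 0.712821, 0.010256, 0.035897, 0.015385, 0.025641, 0.010256, 0.025641 (working shown to 6 dp, full precision carried).
Each pᵢ log₂ pᵢ term: 0.05641×(-4.147899)=-0.233984, 0.041026×(-4.607330)=-0.189019, 0.066667×(-3.906891)=-0.260459, 0.712821×(-0.488389)=-0.348134, 0.010256×(-6.607330)=-0.067767, 0.035897×(-4.799975)=-0.172307, 0.015385×(-6.022368)=-0.092652, 0.025641×(-5.285402)=-0.135523, 0.010256×(-6.607330)=-0.067767, 0.025641×(-5.285402)=-0.135523.
Sum = -1.703136, so H' = 1.7031.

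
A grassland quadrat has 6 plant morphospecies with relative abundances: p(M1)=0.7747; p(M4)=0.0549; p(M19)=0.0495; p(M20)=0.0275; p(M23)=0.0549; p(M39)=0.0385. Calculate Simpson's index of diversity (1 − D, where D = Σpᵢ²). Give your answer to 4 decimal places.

0.3891

D = 0.7747² + 0.0549² + 0.0495² + 0.0275² + 0.0549² + 0.0385² = 0.600160 + 0.003014 + 0.002450 + 0.000756 + 0.003014 + 0.001482 = 0.610877 (working shown to 6 dp, full precision carried).
So 1 − D = 0.389123, i.e. 0.3891 to 4 decimal places.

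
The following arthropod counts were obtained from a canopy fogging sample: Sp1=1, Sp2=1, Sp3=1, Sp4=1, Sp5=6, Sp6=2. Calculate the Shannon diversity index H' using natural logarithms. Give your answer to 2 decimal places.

Total N = 1+1+1+1+6+2 = 12, so the proportions are 0.0833, 0.0833, 0.0833, 0.0833, 0.5, 0.1667 (working shown to 4 dp, full precision carried).
Each pᵢ ln pᵢ term: 0.0833×(-2.4849)=-0.2071, 0.0833×(-2.4849)=-0.2071, 0.0833×(-2.4849)=-0.2071, 0.0833×(-2.4849)=-0.2071, 0.5×(-0.6931)=-0.3466, 0.1667×(-1.7918)=-0.2986.
Sum = -1.4735, so H' = 1.47.

1.47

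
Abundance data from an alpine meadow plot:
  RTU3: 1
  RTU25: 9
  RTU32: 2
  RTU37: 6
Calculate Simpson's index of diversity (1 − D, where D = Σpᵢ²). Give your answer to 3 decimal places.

0.623

Total N = 1+9+2+6 = 18, so the proportions are 0.05556, 0.5, 0.11111, 0.33333 (working shown to 5 dp, full precision carried).
D = 0.05556² + 0.5² + 0.11111² + 0.33333² = 0.00309 + 0.25000 + 0.01235 + 0.11111 = 0.37654.
So 1 − D = 0.62346, i.e. 0.623 to 3 decimal places.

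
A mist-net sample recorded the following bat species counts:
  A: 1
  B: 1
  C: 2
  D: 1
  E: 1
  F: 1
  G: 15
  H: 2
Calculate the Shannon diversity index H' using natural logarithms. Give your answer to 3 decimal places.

Total N = 1+1+2+1+1+1+15+2 = 24, so the proportions are 0.04167, 0.04167, 0.08333, 0.04167, 0.04167, 0.04167, 0.625, 0.08333 (working shown to 5 dp, full precision carried).
Each pᵢ ln pᵢ term: 0.04167×(-3.17805)=-0.13242, 0.04167×(-3.17805)=-0.13242, 0.08333×(-2.48491)=-0.20708, 0.04167×(-3.17805)=-0.13242, 0.04167×(-3.17805)=-0.13242, 0.04167×(-3.17805)=-0.13242, 0.625×(-0.47000)=-0.29375, 0.08333×(-2.48491)=-0.20708.
Sum = -1.37000, so H' = 1.370.

1.370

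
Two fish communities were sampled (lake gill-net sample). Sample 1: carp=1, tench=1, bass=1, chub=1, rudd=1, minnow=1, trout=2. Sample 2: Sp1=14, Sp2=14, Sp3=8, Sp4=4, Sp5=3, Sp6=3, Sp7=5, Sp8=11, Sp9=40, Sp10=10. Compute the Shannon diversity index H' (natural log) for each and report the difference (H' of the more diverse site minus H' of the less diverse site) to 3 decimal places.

Sample 1: N=8, proportions 0.125, 0.125, 0.125, 0.125, 0.125, 0.125, 0.25, giving H' = 1.906155 (working shown to 6 dp, full precision carried).
Sample 2: N=112, proportions 0.125, 0.125, 0.071429, 0.035714, 0.026786, 0.026786, 0.044643, 0.098214, 0.357143, 0.089286, giving H' = 1.971436.
Difference = |1.906155 − 1.971436| = 0.065281, i.e. 0.065 to 3 decimal places.

0.065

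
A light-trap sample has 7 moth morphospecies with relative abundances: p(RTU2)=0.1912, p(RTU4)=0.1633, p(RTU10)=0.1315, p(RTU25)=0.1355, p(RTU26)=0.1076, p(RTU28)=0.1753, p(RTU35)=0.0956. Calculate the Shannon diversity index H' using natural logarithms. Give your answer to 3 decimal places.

Each pᵢ ln pᵢ term (working shown to 5 dp, full precision carried): 0.1912×(-1.65444)=-0.31633, 0.1633×(-1.81217)=-0.29593, 0.1315×(-2.02875)=-0.26678, 0.1355×(-1.99878)=-0.27084, 0.1076×(-2.22933)=-0.23988, 0.1753×(-1.74126)=-0.30524, 0.0956×(-2.34758)=-0.22443.
Sum = -1.91942, so H' = 1.919.

1.919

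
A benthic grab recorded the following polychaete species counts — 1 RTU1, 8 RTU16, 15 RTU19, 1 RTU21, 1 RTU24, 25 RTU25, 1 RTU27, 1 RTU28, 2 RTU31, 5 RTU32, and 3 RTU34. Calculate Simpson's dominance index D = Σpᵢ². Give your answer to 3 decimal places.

0.241

Total N = 1+8+15+1+1+25+1+1+2+5+3 = 63, so the proportions are 0.01587, 0.12698, 0.2381, 0.01587, 0.01587, 0.39683, 0.01587, 0.01587, 0.03175, 0.07937, 0.04762 (working shown to 5 dp, full precision carried).
D = 0.01587² + 0.12698² + 0.2381² + 0.01587² + 0.01587² + 0.39683² + 0.01587² + 0.01587² + 0.03175² + 0.07937² + 0.04762² = 0.00025 + 0.01612 + 0.05669 + 0.00025 + 0.00025 + 0.15747 + 0.00025 + 0.00025 + 0.00101 + 0.00630 + 0.00227 = 0.24112.
To 3 decimal places, D = 0.241.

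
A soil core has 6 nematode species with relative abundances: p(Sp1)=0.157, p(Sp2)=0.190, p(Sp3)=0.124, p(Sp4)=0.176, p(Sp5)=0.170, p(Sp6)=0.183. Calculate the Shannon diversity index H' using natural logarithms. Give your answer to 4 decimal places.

1.7828

Each pᵢ ln pᵢ term (working shown to 6 dp, full precision carried): 0.157×(-1.851509)=-0.290687, 0.19×(-1.660731)=-0.315539, 0.124×(-2.087474)=-0.258847, 0.176×(-1.737271)=-0.305760, 0.17×(-1.771957)=-0.301233, 0.183×(-1.698269)=-0.310783.
Sum = -1.782848, so H' = 1.7828.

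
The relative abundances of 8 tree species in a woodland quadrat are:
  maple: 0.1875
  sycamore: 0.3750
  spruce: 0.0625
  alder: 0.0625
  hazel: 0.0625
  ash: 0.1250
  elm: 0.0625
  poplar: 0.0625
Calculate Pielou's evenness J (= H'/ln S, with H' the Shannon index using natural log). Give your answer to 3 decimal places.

0.869

H' = −Σ pᵢ ln pᵢ = −((-0.31387) + (-0.36781) + (-0.17329) + (-0.17329) + (-0.17329) + (-0.25993) + (-0.17329) + (-0.17329)) = 1.80805 (working shown to 5 dp, full precision carried).
With S = 8 species, ln S = 2.07944, so J = 1.80805/2.07944 = 0.86949, i.e. 0.869 to 3 decimal places.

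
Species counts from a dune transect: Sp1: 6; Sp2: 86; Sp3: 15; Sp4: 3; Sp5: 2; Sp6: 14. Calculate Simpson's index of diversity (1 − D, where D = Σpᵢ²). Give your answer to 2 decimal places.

0.50

Total N = 6+86+15+3+2+14 = 126, so the proportions are 0.0476, 0.6825, 0.119, 0.0238, 0.0159, 0.1111 (working shown to 4 dp, full precision carried).
D = 0.0476² + 0.6825² + 0.119² + 0.0238² + 0.0159² + 0.1111² = 0.0023 + 0.4659 + 0.0142 + 0.0006 + 0.0003 + 0.0123 = 0.4955.
So 1 − D = 0.5045, i.e. 0.50 to 2 decimal places.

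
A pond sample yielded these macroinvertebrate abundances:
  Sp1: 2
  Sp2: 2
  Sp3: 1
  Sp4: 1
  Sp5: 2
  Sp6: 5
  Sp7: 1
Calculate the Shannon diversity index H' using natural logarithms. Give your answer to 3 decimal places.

Total N = 2+2+1+1+2+5+1 = 14, so the proportions are 0.14286, 0.14286, 0.07143, 0.07143, 0.14286, 0.35714, 0.07143 (working shown to 5 dp, full precision carried).
Each pᵢ ln pᵢ term: 0.14286×(-1.94591)=-0.27799, 0.14286×(-1.94591)=-0.27799, 0.07143×(-2.63906)=-0.18850, 0.07143×(-2.63906)=-0.18850, 0.14286×(-1.94591)=-0.27799, 0.35714×(-1.02962)=-0.36772, 0.07143×(-2.63906)=-0.18850.
Sum = -1.76719, so H' = 1.767.

1.767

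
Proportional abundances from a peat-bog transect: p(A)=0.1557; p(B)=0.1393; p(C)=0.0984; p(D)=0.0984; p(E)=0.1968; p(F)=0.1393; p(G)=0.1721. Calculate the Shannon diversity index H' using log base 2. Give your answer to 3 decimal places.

Each pᵢ log₂ pᵢ term (working shown to 5 dp, full precision carried): 0.1557×(-2.68316)=-0.41777, 0.1393×(-2.84373)=-0.39613, 0.0984×(-3.34520)=-0.32917, 0.0984×(-3.34520)=-0.32917, 0.1968×(-2.34520)=-0.46153, 0.1393×(-2.84373)=-0.39613, 0.1721×(-2.53868)=-0.43691.
Sum = -2.76681, so H' = 2.767.

2.767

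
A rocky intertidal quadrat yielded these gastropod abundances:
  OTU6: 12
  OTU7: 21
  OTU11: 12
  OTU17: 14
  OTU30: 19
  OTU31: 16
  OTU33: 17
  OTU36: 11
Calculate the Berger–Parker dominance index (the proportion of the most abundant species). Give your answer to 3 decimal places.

0.172

Total N = 12+21+12+14+19+16+17+11 = 122, so the proportions are 0.09836, 0.17213, 0.09836, 0.11475, 0.15574, 0.13115, 0.13934, 0.09016 (working shown to 5 dp, full precision carried).
The largest proportion is 0.17213, i.e. d = 0.172 to 3 decimal places.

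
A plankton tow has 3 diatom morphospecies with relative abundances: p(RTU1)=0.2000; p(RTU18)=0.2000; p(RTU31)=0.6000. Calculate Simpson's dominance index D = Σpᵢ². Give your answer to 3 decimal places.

D = 0.2² + 0.2² + 0.6² = 0.04000 + 0.04000 + 0.36000 = 0.44000 (working shown to 5 dp, full precision carried).
To 3 decimal places, D = 0.440.

0.440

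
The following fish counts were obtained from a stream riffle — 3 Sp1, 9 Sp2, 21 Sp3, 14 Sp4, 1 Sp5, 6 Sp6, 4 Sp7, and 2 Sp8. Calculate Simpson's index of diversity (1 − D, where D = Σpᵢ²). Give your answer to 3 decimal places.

Total N = 3+9+21+14+1+6+4+2 = 60, so the proportions are 0.05, 0.15, 0.35, 0.23333, 0.01667, 0.1, 0.06667, 0.03333 (working shown to 5 dp, full precision carried).
D = 0.05² + 0.15² + 0.35² + 0.23333² + 0.01667² + 0.1² + 0.06667² + 0.03333² = 0.00250 + 0.02250 + 0.12250 + 0.05444 + 0.00028 + 0.01000 + 0.00444 + 0.00111 = 0.21778.
So 1 − D = 0.78222, i.e. 0.782 to 3 decimal places.

0.782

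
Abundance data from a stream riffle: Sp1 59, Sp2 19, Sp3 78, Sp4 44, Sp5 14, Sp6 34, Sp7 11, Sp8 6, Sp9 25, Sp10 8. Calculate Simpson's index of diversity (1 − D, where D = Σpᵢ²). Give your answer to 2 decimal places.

0.84

Total N = 59+19+78+44+14+34+11+6+25+8 = 298, so the proportions are 0.198, 0.0638, 0.2617, 0.1477, 0.047, 0.1141, 0.0369, 0.0201, 0.0839, 0.0268 (working shown to 4 dp, full precision carried).
D = 0.198² + 0.0638² + 0.2617² + 0.1477² + 0.047² + 0.1141² + 0.0369² + 0.0201² + 0.0839² + 0.0268² = 0.0392 + 0.0041 + 0.0685 + 0.0218 + 0.0022 + 0.0130 + 0.0014 + 0.0004 + 0.0070 + 0.0007 = 0.1583.
So 1 − D = 0.8417, i.e. 0.84 to 2 decimal places.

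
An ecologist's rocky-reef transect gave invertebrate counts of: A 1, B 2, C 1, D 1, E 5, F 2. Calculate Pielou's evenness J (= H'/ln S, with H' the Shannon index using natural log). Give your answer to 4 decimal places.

Total N = 1+2+1+1+5+2 = 12, so the proportions are 0.083333, 0.166667, 0.083333, 0.083333, 0.416667, 0.166667 (working shown to 6 dp, full precision carried).
H' = −Σ pᵢ ln pᵢ = −((-0.207076) + (-0.298627) + (-0.207076) + (-0.207076) + (-0.364779) + (-0.298627)) = 1.583258.
With S = 6 species, ln S = 1.791759, so J = 1.583258/1.791759 = 0.883633, i.e. 0.8836 to 4 decimal places.

0.8836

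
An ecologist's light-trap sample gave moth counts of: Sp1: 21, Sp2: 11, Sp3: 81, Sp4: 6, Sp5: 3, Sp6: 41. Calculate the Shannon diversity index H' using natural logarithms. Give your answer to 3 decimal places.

1.336

Total N = 21+11+81+6+3+41 = 163, so the proportions are 0.12883, 0.06748, 0.49693, 0.03681, 0.0184, 0.25153 (working shown to 5 dp, full precision carried).
Each pᵢ ln pᵢ term: 0.12883×(-2.04923)=-0.26401, 0.06748×(-2.69585)=-0.18193, 0.49693×(-0.69930)=-0.34751, 0.03681×(-3.30199)=-0.12155, 0.0184×(-3.99514)=-0.07353, 0.25153×(-1.38018)=-0.34716.
Sum = -1.33568, so H' = 1.336.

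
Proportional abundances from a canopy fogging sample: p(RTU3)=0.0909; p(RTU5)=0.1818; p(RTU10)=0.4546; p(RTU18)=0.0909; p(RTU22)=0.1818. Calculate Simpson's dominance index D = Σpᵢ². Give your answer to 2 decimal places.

D = 0.0909² + 0.1818² + 0.4546² + 0.0909² + 0.1818² = 0.0083 + 0.0331 + 0.2067 + 0.0083 + 0.0331 = 0.2893 (working shown to 4 dp, full precision carried).
To 2 decimal places, D = 0.29.

0.29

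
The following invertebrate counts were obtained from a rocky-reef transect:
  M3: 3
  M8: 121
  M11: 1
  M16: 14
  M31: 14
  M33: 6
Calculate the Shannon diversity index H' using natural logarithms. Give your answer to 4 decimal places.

Total N = 3+121+1+14+14+6 = 159, so the proportions are 0.018868, 0.761006, 0.006289, 0.08805, 0.08805, 0.037736 (working shown to 6 dp, full precision carried).
Each pᵢ ln pᵢ term: 0.018868×(-3.970292)=-0.074911, 0.761006×(-0.273114)=-0.207841, 0.006289×(-5.068904)=-0.031880, 0.08805×(-2.429847)=-0.213949, 0.08805×(-2.429847)=-0.213949, 0.037736×(-3.277145)=-0.123666.
Sum = -0.866196, so H' = 0.8662.

0.8662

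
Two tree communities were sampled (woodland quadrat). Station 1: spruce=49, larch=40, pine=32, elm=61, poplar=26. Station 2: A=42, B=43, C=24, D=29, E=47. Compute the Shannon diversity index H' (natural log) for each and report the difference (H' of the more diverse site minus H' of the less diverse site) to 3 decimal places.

0.014

Station 1: N=208, proportions 0.23558, 0.19231, 0.15385, 0.29327, 0.125, giving H' = 1.56527 (working shown to 5 dp, full precision carried).
Station 2: N=185, proportions 0.22703, 0.23243, 0.12973, 0.15676, 0.25405, giving H' = 1.57930.
Difference = |1.56527 − 1.57930| = 0.01403, i.e. 0.014 to 3 decimal places.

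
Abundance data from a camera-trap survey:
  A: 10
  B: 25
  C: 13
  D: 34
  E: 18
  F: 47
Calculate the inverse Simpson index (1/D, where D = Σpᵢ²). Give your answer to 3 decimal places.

Total N = 10+25+13+34+18+47 = 147, so the proportions are 0.0680272, 0.170068, 0.0884354, 0.2312925, 0.122449, 0.3197279 (working shown to 7 dp, full precision carried).
D = 0.0680272² + 0.170068² + 0.0884354² + 0.2312925² + 0.122449² + 0.3197279² = 0.0046277 + 0.0289231 + 0.0078208 + 0.0534962 + 0.0149938 + 0.1022259 = 0.2120876.
So 1/D = 4.71503, i.e. 4.715 to 3 decimal places.

4.715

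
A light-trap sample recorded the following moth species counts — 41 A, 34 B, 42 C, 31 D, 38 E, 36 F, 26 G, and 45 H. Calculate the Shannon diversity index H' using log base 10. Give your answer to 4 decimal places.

Total N = 41+34+42+31+38+36+26+45 = 293, so the proportions are 0.139932, 0.116041, 0.143345, 0.105802, 0.129693, 0.122867, 0.088737, 0.153584 (working shown to 6 dp, full precision carried).
Each pᵢ log₁₀ pᵢ term: 0.139932×(-0.854084)=-0.119513, 0.116041×(-0.935389)=-0.108543, 0.143345×(-0.843618)=-0.120928, 0.105802×(-0.975506)=-0.103211, 0.129693×(-0.887084)=-0.115048, 0.122867×(-0.910565)=-0.111878, 0.088737×(-1.051894)=-0.093342, 0.153584×(-0.813655)=-0.124964.
Sum = -0.897429, so H' = 0.8974.

0.8974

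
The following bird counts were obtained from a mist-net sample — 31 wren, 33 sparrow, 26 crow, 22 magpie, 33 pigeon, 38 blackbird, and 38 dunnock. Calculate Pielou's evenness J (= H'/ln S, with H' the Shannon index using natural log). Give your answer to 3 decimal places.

Total N = 31+33+26+22+33+38+38 = 221, so the proportions are 0.14027, 0.14932, 0.11765, 0.09955, 0.14932, 0.17195, 0.17195 (working shown to 5 dp, full precision carried).
H' = −Σ pᵢ ln pᵢ = −((-0.27552) + (-0.28396) + (-0.25177) + (-0.22967) + (-0.28396) + (-0.30272) + (-0.30272)) = 1.93032.
With S = 7 species, ln S = 1.94591, so J = 1.93032/1.94591 = 0.99199, i.e. 0.992 to 3 decimal places.

0.992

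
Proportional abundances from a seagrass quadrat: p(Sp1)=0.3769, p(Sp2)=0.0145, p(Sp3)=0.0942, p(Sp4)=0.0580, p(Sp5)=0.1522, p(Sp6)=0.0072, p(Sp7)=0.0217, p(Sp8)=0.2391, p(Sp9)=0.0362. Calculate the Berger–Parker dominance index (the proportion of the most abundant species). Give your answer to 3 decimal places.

The largest proportion is 0.3769, i.e. d = 0.377 to 3 decimal places.

0.377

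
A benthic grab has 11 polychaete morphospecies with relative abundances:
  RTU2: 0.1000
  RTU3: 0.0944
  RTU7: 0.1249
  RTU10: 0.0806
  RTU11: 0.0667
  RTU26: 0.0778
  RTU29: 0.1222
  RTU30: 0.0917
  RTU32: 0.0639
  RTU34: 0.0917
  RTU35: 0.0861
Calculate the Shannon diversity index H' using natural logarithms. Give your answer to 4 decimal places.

Each pᵢ ln pᵢ term (working shown to 6 dp, full precision carried): 0.1×(-2.302585)=-0.230259, 0.0944×(-2.360214)=-0.222804, 0.1249×(-2.080242)=-0.259822, 0.0806×(-2.518257)=-0.202971, 0.0667×(-2.707550)=-0.180594, 0.0778×(-2.553614)=-0.198671, 0.1222×(-2.102096)=-0.256876, 0.0917×(-2.389233)=-0.219093, 0.0639×(-2.750436)=-0.175753, 0.0917×(-2.389233)=-0.219093, 0.0861×(-2.452246)=-0.211138.
Sum = -2.377074, so H' = 2.3771.

2.3771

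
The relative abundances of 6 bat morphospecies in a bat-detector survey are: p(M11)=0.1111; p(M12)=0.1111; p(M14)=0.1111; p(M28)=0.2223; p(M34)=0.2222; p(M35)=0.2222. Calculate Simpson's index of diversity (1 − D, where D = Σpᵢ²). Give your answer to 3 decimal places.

D = 0.1111² + 0.1111² + 0.1111² + 0.2223² + 0.2222² + 0.2222² = 0.01234 + 0.01234 + 0.01234 + 0.04942 + 0.04937 + 0.04937 = 0.18519 (working shown to 5 dp, full precision carried).
So 1 − D = 0.81481, i.e. 0.815 to 3 decimal places.

0.815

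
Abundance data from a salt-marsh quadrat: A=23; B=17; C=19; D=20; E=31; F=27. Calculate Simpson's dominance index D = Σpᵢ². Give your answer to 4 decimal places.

Total N = 23+17+19+20+31+27 = 137, so the proportions are 0.167883, 0.124088, 0.138686, 0.145985, 0.226277, 0.19708 (working shown to 6 dp, full precision carried).
D = 0.167883² + 0.124088² + 0.138686² + 0.145985² + 0.226277² + 0.19708² = 0.028185 + 0.015398 + 0.019234 + 0.021312 + 0.051201 + 0.038841 = 0.174170.
To 4 decimal places, D = 0.1742.

0.1742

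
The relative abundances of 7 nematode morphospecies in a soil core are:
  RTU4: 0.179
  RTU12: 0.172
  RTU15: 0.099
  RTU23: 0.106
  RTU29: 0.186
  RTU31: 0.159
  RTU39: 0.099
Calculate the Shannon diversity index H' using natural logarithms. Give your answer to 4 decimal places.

Each pᵢ ln pᵢ term (working shown to 6 dp, full precision carried): 0.179×(-1.720369)=-0.307946, 0.172×(-1.760261)=-0.302765, 0.099×(-2.312635)=-0.228951, 0.106×(-2.244316)=-0.237898, 0.186×(-1.682009)=-0.312854, 0.159×(-1.838851)=-0.292377, 0.099×(-2.312635)=-0.228951.
Sum = -1.911741, so H' = 1.9117.

1.9117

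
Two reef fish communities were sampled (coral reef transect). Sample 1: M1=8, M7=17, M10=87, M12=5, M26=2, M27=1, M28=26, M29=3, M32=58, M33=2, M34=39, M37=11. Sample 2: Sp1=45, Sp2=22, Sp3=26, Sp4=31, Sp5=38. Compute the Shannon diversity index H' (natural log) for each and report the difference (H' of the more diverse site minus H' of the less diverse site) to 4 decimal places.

Sample 1: N=259, proportions 0.030888, 0.065637, 0.335907, 0.019305, 0.007722, 0.003861, 0.100386, 0.011583, 0.223938, 0.007722, 0.150579, 0.042471, giving H' = 1.862150 (working shown to 6 dp, full precision carried).
Sample 2: N=162, proportions 0.277778, 0.135802, 0.160494, 0.191358, 0.234568, giving H' = 1.577133.
Difference = |1.862150 − 1.577133| = 0.285017, i.e. 0.2850 to 4 decimal places.

0.2850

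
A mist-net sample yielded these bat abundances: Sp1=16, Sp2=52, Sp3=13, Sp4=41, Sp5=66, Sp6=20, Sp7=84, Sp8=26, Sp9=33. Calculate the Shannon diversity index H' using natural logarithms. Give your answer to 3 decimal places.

Total N = 16+52+13+41+66+20+84+26+33 = 351, so the proportions are 0.04558, 0.14815, 0.03704, 0.11681, 0.18803, 0.05698, 0.23932, 0.07407, 0.09402 (working shown to 5 dp, full precision carried).
Each pᵢ ln pᵢ term: 0.04558×(-3.08820)=-0.14077, 0.14815×(-1.90954)=-0.28290, 0.03704×(-3.29584)=-0.12207, 0.11681×(-2.14721)=-0.25081, 0.18803×(-1.67113)=-0.31423, 0.05698×(-2.86505)=-0.16325, 0.23932×(-1.42997)=-0.34221, 0.07407×(-2.60269)=-0.19279, 0.09402×(-2.36428)=-0.22228.
Sum = -2.03132, so H' = 2.031.

2.031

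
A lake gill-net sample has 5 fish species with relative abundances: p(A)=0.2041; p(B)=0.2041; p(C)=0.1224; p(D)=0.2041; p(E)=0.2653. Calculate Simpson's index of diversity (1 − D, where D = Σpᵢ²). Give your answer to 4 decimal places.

D = 0.2041² + 0.2041² + 0.1224² + 0.2041² + 0.2653² = 0.041657 + 0.041657 + 0.014982 + 0.041657 + 0.070384 = 0.210336 (working shown to 6 dp, full precision carried).
So 1 − D = 0.789664, i.e. 0.7897 to 4 decimal places.

0.7897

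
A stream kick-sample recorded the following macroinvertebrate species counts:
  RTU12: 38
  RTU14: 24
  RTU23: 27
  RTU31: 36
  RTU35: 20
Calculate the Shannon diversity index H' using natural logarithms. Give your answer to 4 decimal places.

1.5808

Total N = 38+24+27+36+20 = 145, so the proportions are 0.262069, 0.165517, 0.186207, 0.248276, 0.137931 (working shown to 6 dp, full precision carried).
Each pᵢ ln pᵢ term: 0.262069×(-1.339148)=-0.350949, 0.165517×(-1.798680)=-0.297713, 0.186207×(-1.680897)=-0.312995, 0.248276×(-1.393215)=-0.345902, 0.137931×(-1.981001)=-0.273242.
Sum = -1.580799, so H' = 1.5808.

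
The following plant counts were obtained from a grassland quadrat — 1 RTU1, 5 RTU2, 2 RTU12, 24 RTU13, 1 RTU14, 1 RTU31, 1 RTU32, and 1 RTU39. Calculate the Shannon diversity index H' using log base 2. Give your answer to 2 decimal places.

Total N = 1+5+2+24+1+1+1+1 = 36, so the proportions are 0.0278, 0.1389, 0.0556, 0.6667, 0.0278, 0.0278, 0.0278, 0.0278 (working shown to 4 dp, full precision carried).
Each pᵢ log₂ pᵢ term: 0.0278×(-5.1699)=-0.1436, 0.1389×(-2.8480)=-0.3956, 0.0556×(-4.1699)=-0.2317, 0.6667×(-0.5850)=-0.3900, 0.0278×(-5.1699)=-0.1436, 0.0278×(-5.1699)=-0.1436, 0.0278×(-5.1699)=-0.1436, 0.0278×(-5.1699)=-0.1436.
Sum = -1.7352, so H' = 1.74.

1.74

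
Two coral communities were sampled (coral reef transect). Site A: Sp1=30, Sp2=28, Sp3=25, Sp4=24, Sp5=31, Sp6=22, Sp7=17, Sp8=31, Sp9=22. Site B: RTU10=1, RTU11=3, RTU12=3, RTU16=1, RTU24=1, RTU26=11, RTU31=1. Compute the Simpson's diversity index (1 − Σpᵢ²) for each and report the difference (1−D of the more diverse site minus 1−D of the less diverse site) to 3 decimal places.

Site A: N=230, proportions 0.13043, 0.12174, 0.1087, 0.10435, 0.13478, 0.09565, 0.07391, 0.13478, 0.09565, giving 1−D = 0.88537 (working shown to 5 dp, full precision carried).
Site B: N=21, proportions 0.04762, 0.14286, 0.14286, 0.04762, 0.04762, 0.52381, 0.04762, giving 1−D = 0.67574.
Difference = |0.88537 − 0.67574| = 0.20963, i.e. 0.210 to 3 decimal places.

0.210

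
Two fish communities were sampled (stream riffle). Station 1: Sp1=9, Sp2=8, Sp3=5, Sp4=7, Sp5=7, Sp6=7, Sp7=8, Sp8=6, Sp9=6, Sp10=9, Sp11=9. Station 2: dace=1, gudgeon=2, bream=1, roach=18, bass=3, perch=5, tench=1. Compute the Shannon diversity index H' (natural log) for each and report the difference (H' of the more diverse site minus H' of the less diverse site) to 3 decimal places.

Station 1: N=81, proportions 0.111111, 0.098765, 0.061728, 0.08642, 0.08642, 0.08642, 0.098765, 0.074074, 0.074074, 0.111111, 0.111111, giving H' = 2.381998 (working shown to 6 dp, full precision carried).
Station 2: N=31, proportions 0.032258, 0.064516, 0.032258, 0.580645, 0.096774, 0.16129, 0.032258, giving H' = 1.345084.
Difference = |2.381998 − 1.345084| = 1.036914, i.e. 1.037 to 3 decimal places.

1.037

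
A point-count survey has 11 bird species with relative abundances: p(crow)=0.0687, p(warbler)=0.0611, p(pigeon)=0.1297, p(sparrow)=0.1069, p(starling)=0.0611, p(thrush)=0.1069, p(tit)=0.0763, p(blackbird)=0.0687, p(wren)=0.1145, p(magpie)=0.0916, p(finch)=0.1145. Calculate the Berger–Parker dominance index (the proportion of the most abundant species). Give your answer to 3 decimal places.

The largest proportion is 0.1297, i.e. d = 0.130 to 3 decimal places.

0.130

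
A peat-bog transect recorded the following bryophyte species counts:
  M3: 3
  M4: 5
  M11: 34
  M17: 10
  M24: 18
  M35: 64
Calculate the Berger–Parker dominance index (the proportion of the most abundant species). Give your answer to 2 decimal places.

Total N = 3+5+34+10+18+64 = 134, so the proportions are 0.0224, 0.0373, 0.2537, 0.0746, 0.1343, 0.4776 (working shown to 4 dp, full precision carried).
The largest proportion is 0.4776, i.e. d = 0.48 to 2 decimal places.

0.48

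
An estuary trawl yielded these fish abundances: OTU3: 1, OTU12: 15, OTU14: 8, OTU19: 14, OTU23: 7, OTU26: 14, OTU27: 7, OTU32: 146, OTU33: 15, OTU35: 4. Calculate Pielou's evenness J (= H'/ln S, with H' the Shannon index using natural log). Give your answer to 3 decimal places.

Total N = 1+15+8+14+7+14+7+146+15+4 = 231, so the proportions are 0.00433, 0.06494, 0.03463, 0.06061, 0.0303, 0.06061, 0.0303, 0.63203, 0.06494, 0.01732 (working shown to 5 dp, full precision carried).
H' = −Σ pᵢ ln pᵢ = −((-0.02356) + (-0.17756) + (-0.11647) + (-0.16990) + (-0.10595) + (-0.16990) + (-0.10595) + (-0.28998) + (-0.17756) + (-0.07024)) = 1.40707.
With S = 10 species, ln S = 2.30259, so J = 1.40707/2.30259 = 0.61108, i.e. 0.611 to 3 decimal places.

0.611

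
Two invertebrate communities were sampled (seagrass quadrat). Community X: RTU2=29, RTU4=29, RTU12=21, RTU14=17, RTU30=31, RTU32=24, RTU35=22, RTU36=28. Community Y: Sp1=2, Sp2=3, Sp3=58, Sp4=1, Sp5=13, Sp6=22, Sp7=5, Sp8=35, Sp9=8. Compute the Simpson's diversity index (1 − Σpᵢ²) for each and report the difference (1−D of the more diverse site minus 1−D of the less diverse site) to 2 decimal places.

Community X: N=201, proportions 0.14428, 0.14428, 0.10448, 0.08458, 0.15423, 0.1194, 0.10945, 0.1393, giving 1−D = 0.87087 (working shown to 5 dp, full precision carried).
Community Y: N=147, proportions 0.01361, 0.02041, 0.39456, 0.0068, 0.08844, 0.14966, 0.03401, 0.2381, 0.05442, giving 1−D = 0.75265.
Difference = |0.87087 − 0.75265| = 0.11822, i.e. 0.12 to 2 decimal places.

0.12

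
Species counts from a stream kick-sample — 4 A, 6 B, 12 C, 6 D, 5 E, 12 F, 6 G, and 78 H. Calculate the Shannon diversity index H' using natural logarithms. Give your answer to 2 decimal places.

Total N = 4+6+12+6+5+12+6+78 = 129, so the proportions are 0.031, 0.0465, 0.093, 0.0465, 0.0388, 0.093, 0.0465, 0.6047 (working shown to 4 dp, full precision carried).
Each pᵢ ln pᵢ term: 0.031×(-3.4735)=-0.1077, 0.0465×(-3.0681)=-0.1427, 0.093×(-2.3749)=-0.2209, 0.0465×(-3.0681)=-0.1427, 0.0388×(-3.2504)=-0.1260, 0.093×(-2.3749)=-0.2209, 0.0465×(-3.0681)=-0.1427, 0.6047×(-0.5031)=-0.3042.
Sum = -1.4078, so H' = 1.41.

1.41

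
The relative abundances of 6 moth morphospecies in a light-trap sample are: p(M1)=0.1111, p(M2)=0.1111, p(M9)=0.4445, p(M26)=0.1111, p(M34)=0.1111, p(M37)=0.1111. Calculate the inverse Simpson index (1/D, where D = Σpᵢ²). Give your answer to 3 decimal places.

D = 0.1111² + 0.1111² + 0.4445² + 0.1111² + 0.1111² + 0.1111² = 0.0123432 + 0.0123432 + 0.1975803 + 0.0123432 + 0.0123432 + 0.0123432 = 0.2592963 (working shown to 7 dp, full precision carried).
So 1/D = 3.85659, i.e. 3.857 to 3 decimal places.

3.857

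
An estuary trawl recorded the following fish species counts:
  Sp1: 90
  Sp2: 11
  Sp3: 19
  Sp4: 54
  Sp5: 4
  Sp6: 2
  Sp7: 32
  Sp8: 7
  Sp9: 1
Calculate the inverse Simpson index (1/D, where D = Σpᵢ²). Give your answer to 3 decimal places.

Total N = 90+11+19+54+4+2+32+7+1 = 220, so the proportions are 0.4090909, 0.05, 0.0863636, 0.2454545, 0.0181818, 0.0090909, 0.1454545, 0.0318182, 0.0045455 (working shown to 7 dp, full precision carried).
D = 0.4090909² + 0.05² + 0.0863636² + 0.2454545² + 0.0181818² + 0.0090909² + 0.1454545² + 0.0318182² + 0.0045455² = 0.1673554 + 0.0025000 + 0.0074587 + 0.0602479 + 0.0003306 + 0.0000826 + 0.0211570 + 0.0010124 + 0.0000207 = 0.2601653.
So 1/D = 3.84371, i.e. 3.844 to 3 decimal places.

3.844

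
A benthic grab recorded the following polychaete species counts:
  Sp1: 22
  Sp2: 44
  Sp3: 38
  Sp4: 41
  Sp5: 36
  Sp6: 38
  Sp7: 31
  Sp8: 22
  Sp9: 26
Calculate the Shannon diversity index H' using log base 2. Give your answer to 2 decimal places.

3.13

Total N = 22+44+38+41+36+38+31+22+26 = 298, so the proportions are 0.0738, 0.1477, 0.1275, 0.1376, 0.1208, 0.1275, 0.104, 0.0738, 0.0872 (working shown to 4 dp, full precision carried).
Each pᵢ log₂ pᵢ term: 0.0738×(-3.7597)=-0.2776, 0.1477×(-2.7597)=-0.4075, 0.1275×(-2.9712)=-0.3789, 0.1376×(-2.8616)=-0.3937, 0.1208×(-3.0492)=-0.3684, 0.1275×(-2.9712)=-0.3789, 0.104×(-3.2650)=-0.3396, 0.0738×(-3.7597)=-0.2776, 0.0872×(-3.5187)=-0.3070.
Sum = -3.1291, so H' = 3.13.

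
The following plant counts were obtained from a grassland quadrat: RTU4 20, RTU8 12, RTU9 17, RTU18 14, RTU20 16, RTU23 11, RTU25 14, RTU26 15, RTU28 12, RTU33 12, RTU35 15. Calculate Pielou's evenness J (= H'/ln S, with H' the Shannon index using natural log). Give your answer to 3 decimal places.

0.994

Total N = 20+12+17+14+16+11+14+15+12+12+15 = 158, so the proportions are 0.12658, 0.07595, 0.10759, 0.08861, 0.10127, 0.06962, 0.08861, 0.09494, 0.07595, 0.07595, 0.09494 (working shown to 5 dp, full precision carried).
H' = −Σ pᵢ ln pᵢ = −((-0.26163) + (-0.19577) + (-0.23987) + (-0.21474) + (-0.23190) + (-0.18552) + (-0.21474) + (-0.22353) + (-0.19577) + (-0.19577) + (-0.22353)) = 2.38279.
With S = 11 species, ln S = 2.39790, so J = 2.38279/2.39790 = 0.99370, i.e. 0.994 to 3 decimal places.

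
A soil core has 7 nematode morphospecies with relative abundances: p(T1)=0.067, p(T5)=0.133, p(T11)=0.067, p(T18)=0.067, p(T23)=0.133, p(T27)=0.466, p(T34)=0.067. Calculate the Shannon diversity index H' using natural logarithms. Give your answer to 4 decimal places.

1.6169

Each pᵢ ln pᵢ term (working shown to 6 dp, full precision carried): 0.067×(-2.703063)=-0.181105, 0.133×(-2.017406)=-0.268315, 0.067×(-2.703063)=-0.181105, 0.067×(-2.703063)=-0.181105, 0.133×(-2.017406)=-0.268315, 0.466×(-0.763570)=-0.355823, 0.067×(-2.703063)=-0.181105.
Sum = -1.616874, so H' = 1.6169.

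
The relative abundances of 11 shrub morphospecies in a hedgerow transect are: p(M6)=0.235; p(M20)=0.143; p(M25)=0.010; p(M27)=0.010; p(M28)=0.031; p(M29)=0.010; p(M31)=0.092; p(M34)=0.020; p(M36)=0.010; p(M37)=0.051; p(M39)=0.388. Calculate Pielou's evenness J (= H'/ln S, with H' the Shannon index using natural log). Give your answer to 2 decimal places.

H' = −Σ pᵢ ln pᵢ = −((-0.3403) + (-0.2781) + (-0.0461) + (-0.0461) + (-0.1077) + (-0.0461) + (-0.2195) + (-0.0782) + (-0.0461) + (-0.1518) + (-0.3673)) = 1.7272 (working shown to 4 dp, full precision carried).
With S = 11 species, ln S = 2.3979, so J = 1.7272/2.3979 = 0.7203, i.e. 0.72 to 2 decimal places.

0.72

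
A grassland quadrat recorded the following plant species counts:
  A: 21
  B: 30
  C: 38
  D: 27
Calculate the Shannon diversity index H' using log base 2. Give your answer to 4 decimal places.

1.9679

Total N = 21+30+38+27 = 116, so the proportions are 0.181034, 0.258621, 0.327586, 0.232759 (working shown to 6 dp, full precision carried).
Each pᵢ log₂ pᵢ term: 0.181034×(-2.465664)=-0.446370, 0.258621×(-1.951090)=-0.504592, 0.327586×(-1.610053)=-0.527431, 0.232759×(-2.103093)=-0.489513.
Sum = -1.967907, so H' = 1.9679.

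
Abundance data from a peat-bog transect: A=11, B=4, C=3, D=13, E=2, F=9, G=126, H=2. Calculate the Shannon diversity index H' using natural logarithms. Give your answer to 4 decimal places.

Total N = 11+4+3+13+2+9+126+2 = 170, so the proportions are 0.064706, 0.023529, 0.017647, 0.076471, 0.011765, 0.052941, 0.741176, 0.011765 (working shown to 6 dp, full precision carried).
Each pᵢ ln pᵢ term: 0.064706×(-2.737903)=-0.177158, 0.023529×(-3.749504)=-0.088224, 0.017647×(-4.037186)=-0.071244, 0.076471×(-2.570849)=-0.196594, 0.011765×(-4.442651)=-0.052266, 0.052941×(-2.938574)=-0.155572, 0.741176×(-0.299517)=-0.221995, 0.011765×(-4.442651)=-0.052266.
Sum = -1.015320, so H' = 1.0153.

1.0153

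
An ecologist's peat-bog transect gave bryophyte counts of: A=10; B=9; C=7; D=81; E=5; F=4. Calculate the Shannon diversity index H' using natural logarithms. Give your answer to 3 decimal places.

Total N = 10+9+7+81+5+4 = 116, so the proportions are 0.08621, 0.07759, 0.06034, 0.69828, 0.0431, 0.03448 (working shown to 5 dp, full precision carried).
Each pᵢ ln pᵢ term: 0.08621×(-2.45101)=-0.21129, 0.07759×(-2.55637)=-0.19834, 0.06034×(-2.80768)=-0.16943, 0.69828×(-0.35914)=-0.25078, 0.0431×(-3.14415)=-0.13552, 0.03448×(-3.36730)=-0.11611.
Sum = -1.08148, so H' = 1.081.

1.081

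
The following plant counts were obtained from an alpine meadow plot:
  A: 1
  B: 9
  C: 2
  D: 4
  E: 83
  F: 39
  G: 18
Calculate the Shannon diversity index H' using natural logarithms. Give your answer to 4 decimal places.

1.2782

Total N = 1+9+2+4+83+39+18 = 156, so the proportions are 0.00641, 0.057692, 0.012821, 0.025641, 0.532051, 0.25, 0.115385 (working shown to 6 dp, full precision carried).
Each pᵢ ln pᵢ term: 0.00641×(-5.049856)=-0.032371, 0.057692×(-2.852631)=-0.164575, 0.012821×(-4.356709)=-0.055855, 0.025641×(-3.663562)=-0.093937, 0.532051×(-0.631015)=-0.335733, 0.25×(-1.386294)=-0.346574, 0.115385×(-2.159484)=-0.249171.
Sum = -1.278216, so H' = 1.2782.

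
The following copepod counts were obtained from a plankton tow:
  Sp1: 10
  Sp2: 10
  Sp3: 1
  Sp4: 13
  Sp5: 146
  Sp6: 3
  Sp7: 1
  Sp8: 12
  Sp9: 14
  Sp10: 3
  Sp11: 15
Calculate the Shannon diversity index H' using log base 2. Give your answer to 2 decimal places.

2.01

Total N = 10+10+1+13+146+3+1+12+14+3+15 = 228, so the proportions are 0.0439, 0.0439, 0.0044, 0.057, 0.6404, 0.0132, 0.0044, 0.0526, 0.0614, 0.0132, 0.0658 (working shown to 4 dp, full precision carried).
Each pᵢ log₂ pᵢ term: 0.0439×(-4.5110)=-0.1978, 0.0439×(-4.5110)=-0.1978, 0.0044×(-7.8329)=-0.0344, 0.057×(-4.1325)=-0.2356, 0.6404×(-0.6431)=-0.4118, 0.0132×(-6.2479)=-0.0822, 0.0044×(-7.8329)=-0.0344, 0.0526×(-4.2479)=-0.2236, 0.0614×(-4.0255)=-0.2472, 0.0132×(-6.2479)=-0.0822, 0.0658×(-3.9260)=-0.2583.
Sum = -2.0053, so H' = 2.01.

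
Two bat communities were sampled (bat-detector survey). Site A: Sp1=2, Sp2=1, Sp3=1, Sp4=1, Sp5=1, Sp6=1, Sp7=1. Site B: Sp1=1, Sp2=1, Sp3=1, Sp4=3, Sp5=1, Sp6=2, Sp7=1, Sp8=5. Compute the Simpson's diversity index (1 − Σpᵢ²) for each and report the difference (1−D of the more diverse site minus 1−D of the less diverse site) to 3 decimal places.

Site A: N=8, proportions 0.25, 0.125, 0.125, 0.125, 0.125, 0.125, 0.125, giving 1−D = 0.84375 (working shown to 5 dp, full precision carried).
Site B: N=15, proportions 0.06667, 0.06667, 0.06667, 0.2, 0.06667, 0.13333, 0.06667, 0.33333, giving 1−D = 0.80889.
Difference = |0.84375 − 0.80889| = 0.03486, i.e. 0.035 to 3 decimal places.

0.035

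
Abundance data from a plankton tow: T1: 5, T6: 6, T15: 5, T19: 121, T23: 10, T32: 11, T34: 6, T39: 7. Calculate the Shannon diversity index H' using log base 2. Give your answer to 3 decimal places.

Total N = 5+6+5+121+10+11+6+7 = 171, so the proportions are 0.02924, 0.03509, 0.02924, 0.7076, 0.05848, 0.06433, 0.03509, 0.04094 (working shown to 5 dp, full precision carried).
Each pᵢ log₂ pᵢ term: 0.02924×(-5.09592)=-0.14900, 0.03509×(-4.83289)=-0.16958, 0.02924×(-5.09592)=-0.14900, 0.7076×(-0.49899)=-0.35309, 0.05848×(-4.09592)=-0.23953, 0.06433×(-3.95842)=-0.25464, 0.03509×(-4.83289)=-0.16958, 0.04094×(-4.61050)=-0.18873.
Sum = -1.67314, so H' = 1.673.

1.673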